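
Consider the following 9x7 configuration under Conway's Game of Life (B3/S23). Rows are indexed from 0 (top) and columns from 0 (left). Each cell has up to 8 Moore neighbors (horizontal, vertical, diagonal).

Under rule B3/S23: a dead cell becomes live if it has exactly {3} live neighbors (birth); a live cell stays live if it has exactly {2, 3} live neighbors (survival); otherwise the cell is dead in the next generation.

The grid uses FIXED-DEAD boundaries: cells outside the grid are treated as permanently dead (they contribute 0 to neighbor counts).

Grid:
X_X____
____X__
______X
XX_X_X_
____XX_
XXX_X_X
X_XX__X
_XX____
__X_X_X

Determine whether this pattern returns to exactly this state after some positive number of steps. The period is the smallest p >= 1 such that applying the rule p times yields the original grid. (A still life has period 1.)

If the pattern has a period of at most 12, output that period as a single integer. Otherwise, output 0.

Answer: 0

Derivation:
Simulating and comparing each generation to the original:
Gen 0 (original, given above): 24 live cells
Gen 1: 15 live cells, differs from original
Gen 2: 16 live cells, differs from original
Gen 3: 18 live cells, differs from original
Gen 4: 14 live cells, differs from original
Gen 5: 12 live cells, differs from original
Gen 6: 11 live cells, differs from original
Gen 7: 3 live cells, differs from original
Gen 8: 0 live cells, differs from original
Gen 9: 0 live cells, differs from original
Gen 10: 0 live cells, differs from original
Gen 11: 0 live cells, differs from original
Gen 12: 0 live cells, differs from original
No period found within 12 steps.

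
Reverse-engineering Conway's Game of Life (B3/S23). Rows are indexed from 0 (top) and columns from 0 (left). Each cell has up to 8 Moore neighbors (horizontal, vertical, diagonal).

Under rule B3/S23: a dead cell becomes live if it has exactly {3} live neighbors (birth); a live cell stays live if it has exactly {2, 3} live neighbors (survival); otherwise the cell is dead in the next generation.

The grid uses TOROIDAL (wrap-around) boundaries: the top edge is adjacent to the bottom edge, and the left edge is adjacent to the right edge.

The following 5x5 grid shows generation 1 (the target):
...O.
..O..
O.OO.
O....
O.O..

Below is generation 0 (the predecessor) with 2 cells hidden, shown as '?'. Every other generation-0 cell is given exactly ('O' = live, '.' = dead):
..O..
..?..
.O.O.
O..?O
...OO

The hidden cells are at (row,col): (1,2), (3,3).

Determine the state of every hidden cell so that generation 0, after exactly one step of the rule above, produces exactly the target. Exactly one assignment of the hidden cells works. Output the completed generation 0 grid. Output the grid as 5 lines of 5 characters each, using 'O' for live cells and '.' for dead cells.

Answer: ..O..
.....
.O.O.
O..OO
...OO

Derivation:
Hidden generation-0 cells (in order): (1,2), (3,3).
A hidden cell only influences target cells in its own 3x3 neighborhood. Try each of the 2^2 = 4 assignments, step the completed generation 0 forward once under B3/S23, and compare with the target:
  (1,2)=. (3,3)=. -> step gives (2,2)='.' but target has 'O' -> reject
  (1,2)=. (3,3)=O -> step reproduces the target at every cell -> ACCEPT
  (1,2)=O (3,3)=. -> step gives (0,2)='O' but target has '.' -> reject
  (1,2)=O (3,3)=O -> step gives (0,2)='O' but target has '.' -> reject
Unique solution: (1,2)=dead, (3,3)=live.
Check: live-neighbor counts of every cell in the completed generation 0:
11132
12321
31324
32445
32344
Applying B3/S23 to generation 0 with these counts gives:
...O.
..O..
O.OO.
O....
O.O..
which matches the target exactly.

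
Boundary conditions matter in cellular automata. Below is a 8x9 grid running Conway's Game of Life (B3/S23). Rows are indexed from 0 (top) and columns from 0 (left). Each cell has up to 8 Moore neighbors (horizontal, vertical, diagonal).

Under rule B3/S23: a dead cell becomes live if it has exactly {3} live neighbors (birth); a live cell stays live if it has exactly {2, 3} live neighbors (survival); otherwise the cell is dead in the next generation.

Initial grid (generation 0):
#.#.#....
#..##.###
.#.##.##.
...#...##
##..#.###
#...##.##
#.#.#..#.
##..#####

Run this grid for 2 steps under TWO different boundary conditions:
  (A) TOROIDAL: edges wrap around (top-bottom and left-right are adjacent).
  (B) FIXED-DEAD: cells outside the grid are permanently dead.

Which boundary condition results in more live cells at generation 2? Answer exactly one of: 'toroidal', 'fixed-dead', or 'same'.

Answer: fixed-dead

Derivation:
Under TOROIDAL boundary, generation 2:
.#.#.###.
.........
.........
...##....
...##....
...##....
...#.#...
...#.....
Population = 14

Under FIXED-DEAD boundary, generation 2:
.....###.
.....###.
##.......
##.##....
...##....
#..##....
#..#..##.
##..####.
Population = 27

Comparison: toroidal=14, fixed-dead=27 -> fixed-dead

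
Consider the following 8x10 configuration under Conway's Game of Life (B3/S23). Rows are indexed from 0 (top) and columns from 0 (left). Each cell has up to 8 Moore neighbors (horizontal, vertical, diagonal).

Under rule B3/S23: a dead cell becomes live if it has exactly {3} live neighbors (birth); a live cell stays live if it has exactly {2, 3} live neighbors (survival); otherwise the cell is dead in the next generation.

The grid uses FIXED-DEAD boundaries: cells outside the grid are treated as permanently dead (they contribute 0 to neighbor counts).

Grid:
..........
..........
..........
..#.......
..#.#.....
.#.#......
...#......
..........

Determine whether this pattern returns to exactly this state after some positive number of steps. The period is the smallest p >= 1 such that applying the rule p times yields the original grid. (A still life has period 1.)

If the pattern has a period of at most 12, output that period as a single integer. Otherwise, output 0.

Simulating and comparing each generation to the original:
Gen 0 (original, given above): 6 live cells
Gen 1: 6 live cells, differs from original
Gen 2: 6 live cells, MATCHES original -> period = 2

Answer: 2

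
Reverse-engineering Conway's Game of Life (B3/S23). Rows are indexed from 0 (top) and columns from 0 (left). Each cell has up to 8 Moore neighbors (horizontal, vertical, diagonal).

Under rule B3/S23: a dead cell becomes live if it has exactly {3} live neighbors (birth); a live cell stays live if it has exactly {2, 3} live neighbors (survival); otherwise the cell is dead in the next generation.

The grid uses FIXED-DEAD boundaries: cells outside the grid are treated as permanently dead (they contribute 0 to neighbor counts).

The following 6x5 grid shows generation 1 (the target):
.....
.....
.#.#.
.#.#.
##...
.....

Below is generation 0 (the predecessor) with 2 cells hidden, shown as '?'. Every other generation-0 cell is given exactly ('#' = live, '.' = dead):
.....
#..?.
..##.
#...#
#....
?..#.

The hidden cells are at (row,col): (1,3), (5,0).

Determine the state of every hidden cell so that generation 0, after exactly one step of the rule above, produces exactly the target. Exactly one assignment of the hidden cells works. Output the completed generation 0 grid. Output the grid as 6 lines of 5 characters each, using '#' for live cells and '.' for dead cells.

Answer: .....
#....
..##.
#...#
#....
#..#.

Derivation:
Hidden generation-0 cells (in order): (1,3), (5,0).
A hidden cell only influences target cells in its own 3x3 neighborhood. Try each of the 2^2 = 4 assignments, step the completed generation 0 forward once under B3/S23, and compare with the target:
  (1,3)=. (5,0)=. -> step gives (4,0)='.' but target has '#' -> reject
  (1,3)=. (5,0)=# -> step reproduces the target at every cell -> ACCEPT
  (1,3)=# (5,0)=. -> step gives (1,2)='#' but target has '.' -> reject
  (1,3)=# (5,0)=# -> step gives (1,2)='#' but target has '.' -> reject
Unique solution: (1,3)=dead, (5,0)=live.
Check: live-neighbor counts of every cell in the completed generation 0:
11000
02221
23122
13231
23122
12101
Applying B3/S23 to generation 0 with these counts gives:
.....
.....
.#.#.
.#.#.
##...
.....
which matches the target exactly.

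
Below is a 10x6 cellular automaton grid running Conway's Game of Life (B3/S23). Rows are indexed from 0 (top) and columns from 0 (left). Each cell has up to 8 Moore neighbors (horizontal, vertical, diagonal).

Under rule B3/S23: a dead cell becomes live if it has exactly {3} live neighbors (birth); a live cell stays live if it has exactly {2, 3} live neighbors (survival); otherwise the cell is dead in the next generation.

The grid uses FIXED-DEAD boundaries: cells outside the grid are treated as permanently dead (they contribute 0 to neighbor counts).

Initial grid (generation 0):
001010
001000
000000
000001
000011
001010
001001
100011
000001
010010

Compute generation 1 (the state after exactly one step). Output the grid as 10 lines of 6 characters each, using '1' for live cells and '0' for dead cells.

Answer: 000100
000100
000000
000011
000111
000010
010001
000011
000001
000000

Derivation:
Simulating step by step:
Generation 0 (given above): 16 live cells
Generation 1: 13 live cells
(generation 1 grid is the final answer)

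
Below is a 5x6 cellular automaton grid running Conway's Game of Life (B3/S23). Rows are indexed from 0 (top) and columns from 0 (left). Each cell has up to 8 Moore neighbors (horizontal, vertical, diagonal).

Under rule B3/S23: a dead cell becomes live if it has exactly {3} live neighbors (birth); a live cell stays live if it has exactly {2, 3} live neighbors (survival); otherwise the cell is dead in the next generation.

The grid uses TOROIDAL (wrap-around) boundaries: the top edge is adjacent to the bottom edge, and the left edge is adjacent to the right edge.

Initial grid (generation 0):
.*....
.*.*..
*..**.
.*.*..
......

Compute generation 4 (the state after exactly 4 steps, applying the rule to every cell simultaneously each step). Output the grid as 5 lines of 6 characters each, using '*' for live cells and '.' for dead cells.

Answer: *..**.
******
....*.
...***
...**.

Derivation:
Simulating step by step:
Generation 0 (given above): 8 live cells
Generation 1: 13 live cells
..*...
**.**.
**.**.
..***.
..*...
Generation 2: 8 live cells
..*...
*...*.
*.....
....**
.**...
Generation 3: 12 live cells
..**..
.*...*
*...*.
**...*
.***..
Generation 4: 15 live cells
(generation 4 grid is the final answer)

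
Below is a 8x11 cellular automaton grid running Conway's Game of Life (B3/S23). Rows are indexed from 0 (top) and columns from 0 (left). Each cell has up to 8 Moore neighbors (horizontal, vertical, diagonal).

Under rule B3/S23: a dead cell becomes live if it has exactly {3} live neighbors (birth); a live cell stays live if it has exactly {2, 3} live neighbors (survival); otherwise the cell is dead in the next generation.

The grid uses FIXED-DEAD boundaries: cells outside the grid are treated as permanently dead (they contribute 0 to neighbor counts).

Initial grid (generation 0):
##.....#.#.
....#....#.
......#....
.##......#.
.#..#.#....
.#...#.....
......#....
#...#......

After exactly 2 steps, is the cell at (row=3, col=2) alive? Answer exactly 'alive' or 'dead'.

Answer: alive

Derivation:
Simulating step by step:
Generation 0 (given above): 18 live cells
Generation 1: 11 live cells
........#..
........#..
...........
.##..#.....
##...#.....
.....##....
.....#.....
...........
Generation 2: 13 live cells
...........
...........
...........
###........
###.##.....
....###....
.....##....
...........

Cell (3,2) at generation 2: 1 -> alive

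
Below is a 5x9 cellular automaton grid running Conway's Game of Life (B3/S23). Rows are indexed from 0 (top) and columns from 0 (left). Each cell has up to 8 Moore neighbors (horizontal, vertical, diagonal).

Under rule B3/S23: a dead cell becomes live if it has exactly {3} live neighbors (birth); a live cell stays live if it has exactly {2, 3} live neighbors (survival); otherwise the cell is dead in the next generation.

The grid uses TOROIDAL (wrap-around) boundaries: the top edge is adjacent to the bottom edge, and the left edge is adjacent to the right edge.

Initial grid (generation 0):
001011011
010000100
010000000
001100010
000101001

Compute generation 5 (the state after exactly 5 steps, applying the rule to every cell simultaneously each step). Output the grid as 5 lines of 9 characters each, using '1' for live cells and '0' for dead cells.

Answer: 010100001
010001100
000000100
111001001
000111000

Derivation:
Simulating step by step:
Generation 0 (given above): 14 live cells
Generation 1: 19 live cells
101111011
111001110
010000000
001110000
000001001
Generation 2: 17 live cells
001100000
000001010
100011100
001110000
110001111
Generation 3: 16 live cells
111011000
000101000
000000100
001100000
110001111
Generation 4: 20 live cells
001100010
011101100
001110000
111001001
000001111
Generation 5: 15 live cells
(generation 5 grid is the final answer)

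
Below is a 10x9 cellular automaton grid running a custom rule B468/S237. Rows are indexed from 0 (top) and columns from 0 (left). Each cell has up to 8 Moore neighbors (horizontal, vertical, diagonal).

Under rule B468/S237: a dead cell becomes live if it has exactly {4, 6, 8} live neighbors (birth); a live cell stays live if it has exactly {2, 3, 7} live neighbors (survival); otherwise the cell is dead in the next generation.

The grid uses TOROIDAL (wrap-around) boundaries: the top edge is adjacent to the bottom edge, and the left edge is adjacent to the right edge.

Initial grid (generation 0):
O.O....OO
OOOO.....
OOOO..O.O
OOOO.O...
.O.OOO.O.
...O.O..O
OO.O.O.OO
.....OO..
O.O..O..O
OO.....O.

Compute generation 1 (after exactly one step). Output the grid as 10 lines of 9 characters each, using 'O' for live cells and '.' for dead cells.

Answer: .......O.
.O.....OO
....O...O
..O.OOO.O
OOO..OO..
...O.O.O.
O....O.OO
.O..OO.O.
OO...OO.O
.......O.

Derivation:
Simulating step by step:
Generation 0 (given above): 42 live cells
Generation 1: 33 live cells
(generation 1 grid is the final answer)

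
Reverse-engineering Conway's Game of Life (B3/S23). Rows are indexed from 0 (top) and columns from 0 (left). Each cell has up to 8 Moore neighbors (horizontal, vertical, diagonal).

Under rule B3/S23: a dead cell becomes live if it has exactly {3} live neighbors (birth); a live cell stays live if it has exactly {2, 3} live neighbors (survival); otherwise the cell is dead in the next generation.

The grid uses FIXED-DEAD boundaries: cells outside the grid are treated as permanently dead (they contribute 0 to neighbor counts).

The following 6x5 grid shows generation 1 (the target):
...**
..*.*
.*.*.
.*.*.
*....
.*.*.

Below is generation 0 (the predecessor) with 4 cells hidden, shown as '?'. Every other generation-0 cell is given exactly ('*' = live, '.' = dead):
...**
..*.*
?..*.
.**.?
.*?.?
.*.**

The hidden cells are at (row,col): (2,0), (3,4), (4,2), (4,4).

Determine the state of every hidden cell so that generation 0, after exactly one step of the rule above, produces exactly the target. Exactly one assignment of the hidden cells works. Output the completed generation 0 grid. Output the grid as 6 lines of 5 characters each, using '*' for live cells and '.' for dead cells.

Answer: ...**
..*.*
...*.
.**..
.**..
.*.**

Derivation:
Hidden generation-0 cells (in order): (2,0), (3,4), (4,2), (4,4).
A hidden cell only influences target cells in its own 3x3 neighborhood. Try each of the 2^4 = 16 assignments, step the completed generation 0 forward once under B3/S23, and compare with the target:
  (2,0)=. (3,4)=. (4,2)=. (4,4)=. -> step gives (3,2)='*' but target has '.' -> reject
  (2,0)=. (3,4)=. (4,2)=. (4,4)=* -> step gives (3,2)='*' but target has '.' -> reject
  (2,0)=. (3,4)=. (4,2)=* (4,4)=. -> step reproduces the target at every cell -> ACCEPT
  (2,0)=. (3,4)=. (4,2)=* (4,4)=* -> step gives (3,3)='.' but target has '*' -> reject
  (2,0)=. (3,4)=* (4,2)=. (4,4)=. -> step gives (2,3)='.' but target has '*' -> reject
  (2,0)=. (3,4)=* (4,2)=. (4,4)=* -> step gives (2,3)='.' but target has '*' -> reject
  (2,0)=. (3,4)=* (4,2)=* (4,4)=. -> step gives (2,3)='.' but target has '*' -> reject
  (2,0)=. (3,4)=* (4,2)=* (4,4)=* -> step gives (2,3)='.' but target has '*' -> reject
  (2,0)=* (3,4)=. (4,2)=. (4,4)=. -> step gives (2,1)='.' but target has '*' -> reject
  (2,0)=* (3,4)=. (4,2)=. (4,4)=* -> step gives (2,1)='.' but target has '*' -> reject
  (2,0)=* (3,4)=. (4,2)=* (4,4)=. -> step gives (2,1)='.' but target has '*' -> reject
  (2,0)=* (3,4)=. (4,2)=* (4,4)=* -> step gives (2,1)='.' but target has '*' -> reject
  (2,0)=* (3,4)=* (4,2)=. (4,4)=. -> step gives (2,1)='.' but target has '*' -> reject
  (2,0)=* (3,4)=* (4,2)=. (4,4)=* -> step gives (2,1)='.' but target has '*' -> reject
  (2,0)=* (3,4)=* (4,2)=* (4,4)=. -> step gives (2,1)='.' but target has '*' -> reject
  (2,0)=* (3,4)=* (4,2)=* (4,4)=* -> step gives (2,1)='.' but target has '*' -> reject
Unique solution: (2,0)=dead, (3,4)=dead, (4,2)=live, (4,4)=dead.
Check: live-neighbor counts of every cell in the completed generation 0:
01232
01253
13432
23431
34542
22421
Applying B3/S23 to generation 0 with these counts gives:
...**
..*.*
.*.*.
.*.*.
*....
.*.*.
which matches the target exactly.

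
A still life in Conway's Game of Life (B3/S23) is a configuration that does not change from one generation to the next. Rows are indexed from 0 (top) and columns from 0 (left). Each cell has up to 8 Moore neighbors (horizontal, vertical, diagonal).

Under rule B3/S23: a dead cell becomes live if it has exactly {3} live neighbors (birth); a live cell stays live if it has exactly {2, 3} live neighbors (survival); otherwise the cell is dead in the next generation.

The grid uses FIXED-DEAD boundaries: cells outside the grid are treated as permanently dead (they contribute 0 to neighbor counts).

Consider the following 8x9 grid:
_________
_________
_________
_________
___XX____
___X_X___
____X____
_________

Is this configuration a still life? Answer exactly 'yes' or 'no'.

Answer: yes

Derivation:
Compute generation 1 and compare to generation 0 (given above):
Generation 1:
_________
_________
_________
_________
___XX____
___X_X___
____X____
_________
The grids are IDENTICAL -> still life.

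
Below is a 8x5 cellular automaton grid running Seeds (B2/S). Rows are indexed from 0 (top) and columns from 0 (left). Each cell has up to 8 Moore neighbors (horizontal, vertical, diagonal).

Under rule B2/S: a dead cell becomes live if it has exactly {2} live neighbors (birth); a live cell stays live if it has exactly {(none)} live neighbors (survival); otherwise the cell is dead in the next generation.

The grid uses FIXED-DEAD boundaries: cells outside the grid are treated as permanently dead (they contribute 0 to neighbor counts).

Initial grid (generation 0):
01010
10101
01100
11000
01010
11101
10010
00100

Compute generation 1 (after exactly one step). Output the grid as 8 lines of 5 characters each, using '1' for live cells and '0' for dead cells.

Simulating step by step:
Generation 0 (given above): 18 live cells
Generation 1: 7 live cells
(generation 1 grid is the final answer)

Answer: 10001
00000
00000
00010
00001
00000
00001
01010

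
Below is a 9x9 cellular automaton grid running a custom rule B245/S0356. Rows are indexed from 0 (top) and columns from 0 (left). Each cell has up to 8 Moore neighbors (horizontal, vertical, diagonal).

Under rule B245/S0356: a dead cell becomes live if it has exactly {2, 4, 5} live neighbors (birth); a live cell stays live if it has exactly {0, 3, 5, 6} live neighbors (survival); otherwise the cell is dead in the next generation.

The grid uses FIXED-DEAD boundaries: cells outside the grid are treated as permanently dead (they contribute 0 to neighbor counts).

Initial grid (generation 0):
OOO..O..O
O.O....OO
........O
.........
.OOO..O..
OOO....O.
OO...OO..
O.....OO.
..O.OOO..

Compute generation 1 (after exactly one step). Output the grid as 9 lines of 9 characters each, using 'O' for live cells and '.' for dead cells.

Answer: ...O.OO..
.O.O..OOO
.O.......
.O.O...O.
.......O.
.OO.O.O..
.O.....OO
.OOO..OO.
.OOO.OO..

Derivation:
Simulating step by step:
Generation 0 (given above): 29 live cells
Generation 1: 30 live cells
(generation 1 grid is the final answer)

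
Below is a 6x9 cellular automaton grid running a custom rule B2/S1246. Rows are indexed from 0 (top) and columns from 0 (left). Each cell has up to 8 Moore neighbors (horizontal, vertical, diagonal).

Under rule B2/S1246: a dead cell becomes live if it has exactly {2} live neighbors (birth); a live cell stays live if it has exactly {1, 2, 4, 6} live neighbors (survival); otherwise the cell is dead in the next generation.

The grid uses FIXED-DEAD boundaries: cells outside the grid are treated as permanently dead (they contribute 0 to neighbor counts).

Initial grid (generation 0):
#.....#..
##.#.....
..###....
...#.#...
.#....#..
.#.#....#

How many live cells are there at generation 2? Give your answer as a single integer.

Answer: 17

Derivation:
Simulating step by step:
Generation 0 (given above): 15 live cells
Generation 1: 21 live cells
#.#......
#....#...
#.####...
.#...##..
##.#.###.
##.....#.
Generation 2: 17 live cells
#........
#....##..
#.####...
.#.......
##......#
....##.##
Population at generation 2: 17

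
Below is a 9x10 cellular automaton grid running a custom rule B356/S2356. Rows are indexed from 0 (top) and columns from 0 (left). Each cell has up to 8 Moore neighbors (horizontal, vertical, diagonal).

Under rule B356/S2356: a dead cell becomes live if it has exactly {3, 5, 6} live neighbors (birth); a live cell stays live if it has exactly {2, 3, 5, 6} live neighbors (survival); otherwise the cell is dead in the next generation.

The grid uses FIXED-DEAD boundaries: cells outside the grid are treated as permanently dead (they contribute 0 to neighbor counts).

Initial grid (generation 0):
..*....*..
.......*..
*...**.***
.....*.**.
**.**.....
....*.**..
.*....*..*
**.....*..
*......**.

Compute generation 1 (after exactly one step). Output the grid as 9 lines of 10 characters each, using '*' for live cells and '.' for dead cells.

Answer: ..........
.......**.
....***.**
**.***.*.*
...**...*.
*****.**..
**...**.*.
**....**..
**.....**.

Derivation:
Simulating step by step:
Generation 0 (given above): 28 live cells
Generation 1: 37 live cells
(generation 1 grid is the final answer)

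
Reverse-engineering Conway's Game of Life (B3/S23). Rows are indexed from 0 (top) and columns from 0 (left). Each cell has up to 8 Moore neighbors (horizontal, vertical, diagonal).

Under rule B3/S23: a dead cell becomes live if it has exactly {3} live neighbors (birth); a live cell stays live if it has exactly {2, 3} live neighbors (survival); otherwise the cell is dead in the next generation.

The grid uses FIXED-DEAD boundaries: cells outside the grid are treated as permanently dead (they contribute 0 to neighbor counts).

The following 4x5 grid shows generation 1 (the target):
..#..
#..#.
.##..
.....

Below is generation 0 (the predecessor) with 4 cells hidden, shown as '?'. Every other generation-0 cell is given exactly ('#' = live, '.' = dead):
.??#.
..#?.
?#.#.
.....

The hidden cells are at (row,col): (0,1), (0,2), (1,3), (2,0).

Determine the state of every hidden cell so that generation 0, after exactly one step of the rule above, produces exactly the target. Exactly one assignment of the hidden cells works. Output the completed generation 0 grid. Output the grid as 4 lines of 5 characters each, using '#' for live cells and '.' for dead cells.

Hidden generation-0 cells (in order): (0,1), (0,2), (1,3), (2,0).
A hidden cell only influences target cells in its own 3x3 neighborhood. Try each of the 2^4 = 16 assignments, step the completed generation 0 forward once under B3/S23, and compare with the target:
  (0,1)=. (0,2)=. (1,3)=. (2,0)=. -> step gives (0,2)='.' but target has '#' -> reject
  (0,1)=. (0,2)=. (1,3)=. (2,0)=# -> step gives (0,2)='.' but target has '#' -> reject
  (0,1)=. (0,2)=. (1,3)=# (2,0)=. -> step gives (0,3)='#' but target has '.' -> reject
  (0,1)=. (0,2)=. (1,3)=# (2,0)=# -> step gives (0,3)='#' but target has '.' -> reject
  (0,1)=. (0,2)=# (1,3)=. (2,0)=. -> step gives (0,3)='#' but target has '.' -> reject
  (0,1)=. (0,2)=# (1,3)=. (2,0)=# -> step gives (0,3)='#' but target has '.' -> reject
  (0,1)=. (0,2)=# (1,3)=# (2,0)=. -> step gives (0,3)='#' but target has '.' -> reject
  (0,1)=. (0,2)=# (1,3)=# (2,0)=# -> step gives (0,3)='#' but target has '.' -> reject
  (0,1)=# (0,2)=. (1,3)=. (2,0)=. -> step gives (1,0)='.' but target has '#' -> reject
  (0,1)=# (0,2)=. (1,3)=. (2,0)=# -> step reproduces the target at every cell -> ACCEPT
  (0,1)=# (0,2)=. (1,3)=# (2,0)=. -> step gives (0,2)='.' but target has '#' -> reject
  (0,1)=# (0,2)=. (1,3)=# (2,0)=# -> step gives (0,2)='.' but target has '#' -> reject
  (0,1)=# (0,2)=# (1,3)=. (2,0)=. -> step gives (0,1)='#' but target has '.' -> reject
  (0,1)=# (0,2)=# (1,3)=. (2,0)=# -> step gives (0,1)='#' but target has '.' -> reject
  (0,1)=# (0,2)=# (1,3)=# (2,0)=. -> step gives (0,1)='#' but target has '.' -> reject
  (0,1)=# (0,2)=# (1,3)=# (2,0)=# -> step gives (0,1)='#' but target has '.' -> reject
Unique solution: (0,1)=live, (0,2)=dead, (1,3)=dead, (2,0)=live.
Check: live-neighbor counts of every cell in the completed generation 0:
11311
34432
12311
22211
Applying B3/S23 to generation 0 with these counts gives:
..#..
#..#.
.##..
.....
which matches the target exactly.

Answer: .#.#.
..#..
##.#.
.....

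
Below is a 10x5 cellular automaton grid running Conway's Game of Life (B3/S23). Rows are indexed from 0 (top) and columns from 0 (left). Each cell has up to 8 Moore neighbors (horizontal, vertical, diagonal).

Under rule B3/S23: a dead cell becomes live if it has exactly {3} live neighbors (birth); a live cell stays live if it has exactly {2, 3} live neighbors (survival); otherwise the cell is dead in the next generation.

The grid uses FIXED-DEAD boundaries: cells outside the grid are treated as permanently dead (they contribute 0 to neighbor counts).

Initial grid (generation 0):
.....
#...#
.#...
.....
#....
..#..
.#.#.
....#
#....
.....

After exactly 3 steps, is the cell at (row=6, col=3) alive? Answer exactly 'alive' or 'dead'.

Simulating step by step:
Generation 0 (given above): 9 live cells
Generation 1: 4 live cells
.....
.....
.....
.....
.....
.##..
..##.
.....
.....
.....
Generation 2: 6 live cells
.....
.....
.....
.....
.....
.###.
.###.
.....
.....
.....
Generation 3: 6 live cells
.....
.....
.....
.....
..#..
.#.#.
.#.#.
..#..
.....
.....

Cell (6,3) at generation 3: 1 -> alive

Answer: alive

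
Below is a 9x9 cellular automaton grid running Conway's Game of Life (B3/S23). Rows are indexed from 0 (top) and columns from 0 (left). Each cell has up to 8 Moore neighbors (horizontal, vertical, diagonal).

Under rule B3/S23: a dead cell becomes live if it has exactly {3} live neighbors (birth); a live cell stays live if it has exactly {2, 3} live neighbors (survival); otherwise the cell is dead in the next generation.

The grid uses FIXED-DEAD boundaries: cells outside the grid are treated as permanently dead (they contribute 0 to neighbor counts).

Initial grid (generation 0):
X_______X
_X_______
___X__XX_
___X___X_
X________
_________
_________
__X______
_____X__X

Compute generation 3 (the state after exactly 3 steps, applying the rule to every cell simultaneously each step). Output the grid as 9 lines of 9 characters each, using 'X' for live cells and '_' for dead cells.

Simulating step by step:
Generation 0 (given above): 12 live cells
Generation 1: 6 live cells
_________
_______X_
__X___XX_
______XX_
_________
_________
_________
_________
_________
Generation 2: 5 live cells
_________
______XX_
________X
______XX_
_________
_________
_________
_________
_________
Generation 3: 3 live cells
(generation 3 grid is the final answer)

Answer: _________
_______X_
________X
_______X_
_________
_________
_________
_________
_________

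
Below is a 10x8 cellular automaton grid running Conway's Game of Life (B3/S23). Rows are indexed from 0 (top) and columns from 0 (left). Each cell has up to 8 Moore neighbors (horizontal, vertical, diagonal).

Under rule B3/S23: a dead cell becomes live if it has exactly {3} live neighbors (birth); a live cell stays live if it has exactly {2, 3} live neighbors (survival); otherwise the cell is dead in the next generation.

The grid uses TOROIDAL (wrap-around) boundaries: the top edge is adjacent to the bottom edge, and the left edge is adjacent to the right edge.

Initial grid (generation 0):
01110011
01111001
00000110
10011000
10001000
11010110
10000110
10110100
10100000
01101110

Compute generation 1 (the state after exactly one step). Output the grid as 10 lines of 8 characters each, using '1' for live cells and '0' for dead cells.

Simulating step by step:
Generation 0 (given above): 36 live cells
Generation 1: 31 live cells
(generation 1 grid is the final answer)

Answer: 00000001
01001001
11000111
00011001
10100000
11000010
10010000
10111110
10000011
00001110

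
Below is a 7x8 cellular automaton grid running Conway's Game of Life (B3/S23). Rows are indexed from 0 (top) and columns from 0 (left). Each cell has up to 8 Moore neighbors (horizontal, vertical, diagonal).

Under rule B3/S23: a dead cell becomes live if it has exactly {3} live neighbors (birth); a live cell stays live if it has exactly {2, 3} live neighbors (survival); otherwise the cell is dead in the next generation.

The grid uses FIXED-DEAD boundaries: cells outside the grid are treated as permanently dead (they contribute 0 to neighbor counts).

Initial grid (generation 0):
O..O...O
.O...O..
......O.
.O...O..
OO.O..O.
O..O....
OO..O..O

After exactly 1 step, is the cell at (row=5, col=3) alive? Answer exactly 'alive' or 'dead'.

Simulating step by step:
Generation 0 (given above): 18 live cells
Generation 1: 15 live cells
........
......O.
.....OO.
OOO..OO.
OO..O...
...OO...
OO......

Cell (5,3) at generation 1: 1 -> alive

Answer: alive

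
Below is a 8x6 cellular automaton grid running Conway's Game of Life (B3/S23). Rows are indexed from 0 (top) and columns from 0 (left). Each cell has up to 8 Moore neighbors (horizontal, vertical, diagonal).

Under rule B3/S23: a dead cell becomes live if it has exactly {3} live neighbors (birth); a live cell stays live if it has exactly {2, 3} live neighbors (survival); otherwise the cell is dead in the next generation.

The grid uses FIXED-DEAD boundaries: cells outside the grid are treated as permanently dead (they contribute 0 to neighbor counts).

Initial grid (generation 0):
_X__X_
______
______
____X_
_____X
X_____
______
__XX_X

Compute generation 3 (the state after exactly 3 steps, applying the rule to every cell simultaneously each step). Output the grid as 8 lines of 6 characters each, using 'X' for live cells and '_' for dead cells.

Simulating step by step:
Generation 0 (given above): 8 live cells
Generation 1: 0 live cells
______
______
______
______
______
______
______
______
Generation 2: 0 live cells
______
______
______
______
______
______
______
______
Generation 3: 0 live cells
(generation 3 grid is the final answer)

Answer: ______
______
______
______
______
______
______
______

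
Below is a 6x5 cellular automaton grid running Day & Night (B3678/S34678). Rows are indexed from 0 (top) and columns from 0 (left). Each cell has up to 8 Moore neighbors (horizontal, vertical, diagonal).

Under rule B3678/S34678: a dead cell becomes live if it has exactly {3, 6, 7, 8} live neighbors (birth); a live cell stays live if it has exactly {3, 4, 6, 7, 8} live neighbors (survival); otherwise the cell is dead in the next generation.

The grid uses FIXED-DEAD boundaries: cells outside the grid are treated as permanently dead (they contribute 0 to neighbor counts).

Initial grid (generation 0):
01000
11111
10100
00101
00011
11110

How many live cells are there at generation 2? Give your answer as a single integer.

Simulating step by step:
Generation 0 (given above): 16 live cells
Generation 1: 15 live cells
11010
10110
01111
01000
00001
00111
Generation 2: 10 live cells
01000
11100
11010
00001
00100
00010
Population at generation 2: 10

Answer: 10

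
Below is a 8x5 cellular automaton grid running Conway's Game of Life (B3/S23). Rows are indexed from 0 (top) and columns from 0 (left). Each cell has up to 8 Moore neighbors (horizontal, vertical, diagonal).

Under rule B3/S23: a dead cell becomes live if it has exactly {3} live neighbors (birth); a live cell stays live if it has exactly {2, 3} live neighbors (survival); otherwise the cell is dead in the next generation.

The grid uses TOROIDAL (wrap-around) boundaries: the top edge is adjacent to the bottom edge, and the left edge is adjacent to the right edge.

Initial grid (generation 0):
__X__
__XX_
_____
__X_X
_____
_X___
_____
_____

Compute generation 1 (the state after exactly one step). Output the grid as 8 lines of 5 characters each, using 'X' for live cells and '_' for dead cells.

Answer: __XX_
__XX_
__X__
_____
_____
_____
_____
_____

Derivation:
Simulating step by step:
Generation 0 (given above): 6 live cells
Generation 1: 5 live cells
(generation 1 grid is the final answer)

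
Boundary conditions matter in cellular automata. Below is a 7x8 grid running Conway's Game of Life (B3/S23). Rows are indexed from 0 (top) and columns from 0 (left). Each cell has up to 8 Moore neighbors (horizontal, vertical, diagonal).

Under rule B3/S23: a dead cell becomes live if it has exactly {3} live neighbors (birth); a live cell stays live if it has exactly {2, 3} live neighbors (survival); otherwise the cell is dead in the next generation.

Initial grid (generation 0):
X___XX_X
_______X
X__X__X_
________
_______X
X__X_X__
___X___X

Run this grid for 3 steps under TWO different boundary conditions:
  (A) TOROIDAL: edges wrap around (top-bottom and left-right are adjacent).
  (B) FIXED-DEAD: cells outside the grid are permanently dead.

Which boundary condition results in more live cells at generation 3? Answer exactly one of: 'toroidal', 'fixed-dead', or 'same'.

Under TOROIDAL boundary, generation 3:
X__X____
X___XX__
______X_
_______X
X_____X_
X___X___
___X_X__
Population = 13

Under FIXED-DEAD boundary, generation 3:
_____XX_
_____XX_
________
________
________
________
________
Population = 4

Comparison: toroidal=13, fixed-dead=4 -> toroidal

Answer: toroidal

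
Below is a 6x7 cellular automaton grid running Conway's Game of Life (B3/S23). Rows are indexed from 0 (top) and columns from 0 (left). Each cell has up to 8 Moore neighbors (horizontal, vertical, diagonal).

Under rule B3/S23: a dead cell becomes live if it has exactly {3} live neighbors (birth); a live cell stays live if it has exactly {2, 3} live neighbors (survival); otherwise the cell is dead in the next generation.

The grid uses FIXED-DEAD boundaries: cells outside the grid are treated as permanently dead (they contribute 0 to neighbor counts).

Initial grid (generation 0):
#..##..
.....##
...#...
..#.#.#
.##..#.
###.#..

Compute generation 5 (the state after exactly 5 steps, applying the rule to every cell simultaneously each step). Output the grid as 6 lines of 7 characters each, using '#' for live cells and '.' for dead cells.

Answer: ...###.
...#...
....##.
..###..
.....#.
...###.

Derivation:
Simulating step by step:
Generation 0 (given above): 16 live cells
Generation 1: 17 live cells
....##.
...#.#.
...##.#
.##.##.
#...##.
#.##...
Generation 2: 13 live cells
....##.
...#..#
......#
.##...#
#....#.
.#.##..
Generation 3: 15 live cells
....##.
....#.#
..#..##
.#...##
#..###.
....#..
Generation 4: 14 live cells
....##.
...##.#
....#..
.###...
...#..#
...###.
Generation 5: 13 live cells
(generation 5 grid is the final answer)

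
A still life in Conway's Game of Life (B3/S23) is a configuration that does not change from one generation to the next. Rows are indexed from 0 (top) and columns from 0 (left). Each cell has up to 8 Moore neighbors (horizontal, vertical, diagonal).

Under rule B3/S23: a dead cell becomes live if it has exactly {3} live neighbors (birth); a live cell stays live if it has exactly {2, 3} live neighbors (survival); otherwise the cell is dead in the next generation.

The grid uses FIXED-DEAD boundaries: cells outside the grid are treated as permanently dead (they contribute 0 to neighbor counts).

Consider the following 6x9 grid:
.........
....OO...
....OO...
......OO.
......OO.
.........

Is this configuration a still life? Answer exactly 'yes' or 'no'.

Compute generation 1 and compare to generation 0 (given above):
Generation 1:
.........
....OO...
....O....
.......O.
......OO.
.........
Cell (2,5) differs: gen0=1 vs gen1=0 -> NOT a still life.

Answer: no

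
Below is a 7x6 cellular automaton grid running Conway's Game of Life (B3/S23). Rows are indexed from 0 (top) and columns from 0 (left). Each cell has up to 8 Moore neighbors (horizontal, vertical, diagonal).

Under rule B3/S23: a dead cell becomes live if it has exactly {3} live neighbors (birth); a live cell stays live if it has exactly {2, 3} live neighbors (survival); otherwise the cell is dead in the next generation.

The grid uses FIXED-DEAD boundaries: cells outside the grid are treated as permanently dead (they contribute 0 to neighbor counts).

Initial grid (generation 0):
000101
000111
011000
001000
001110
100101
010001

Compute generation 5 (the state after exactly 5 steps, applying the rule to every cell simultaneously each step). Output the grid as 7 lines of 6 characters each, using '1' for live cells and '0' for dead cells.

Answer: 000000
000100
011100
011000
110110
011110
000000

Derivation:
Simulating step by step:
Generation 0 (given above): 16 live cells
Generation 1: 14 live cells
000101
000101
011010
000000
011010
010101
000010
Generation 2: 13 live cells
000000
000101
001110
000000
011110
010101
000010
Generation 3: 12 live cells
000000
001100
001110
010000
010110
010001
000010
Generation 4: 11 live cells
000000
001010
010010
010000
110010
001101
000000
Generation 5: 14 live cells
(generation 5 grid is the final answer)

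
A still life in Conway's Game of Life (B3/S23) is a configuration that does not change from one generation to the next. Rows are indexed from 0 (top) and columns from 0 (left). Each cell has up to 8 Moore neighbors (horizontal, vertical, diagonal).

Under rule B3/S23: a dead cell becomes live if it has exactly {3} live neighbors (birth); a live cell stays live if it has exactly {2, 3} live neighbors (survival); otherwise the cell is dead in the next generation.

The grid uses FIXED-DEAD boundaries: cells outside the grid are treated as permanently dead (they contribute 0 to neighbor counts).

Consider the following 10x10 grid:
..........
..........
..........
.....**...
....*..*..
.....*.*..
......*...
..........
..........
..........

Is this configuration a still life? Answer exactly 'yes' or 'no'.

Compute generation 1 and compare to generation 0 (given above):
Generation 1:
..........
..........
..........
.....**...
....*..*..
.....*.*..
......*...
..........
..........
..........
The grids are IDENTICAL -> still life.

Answer: yes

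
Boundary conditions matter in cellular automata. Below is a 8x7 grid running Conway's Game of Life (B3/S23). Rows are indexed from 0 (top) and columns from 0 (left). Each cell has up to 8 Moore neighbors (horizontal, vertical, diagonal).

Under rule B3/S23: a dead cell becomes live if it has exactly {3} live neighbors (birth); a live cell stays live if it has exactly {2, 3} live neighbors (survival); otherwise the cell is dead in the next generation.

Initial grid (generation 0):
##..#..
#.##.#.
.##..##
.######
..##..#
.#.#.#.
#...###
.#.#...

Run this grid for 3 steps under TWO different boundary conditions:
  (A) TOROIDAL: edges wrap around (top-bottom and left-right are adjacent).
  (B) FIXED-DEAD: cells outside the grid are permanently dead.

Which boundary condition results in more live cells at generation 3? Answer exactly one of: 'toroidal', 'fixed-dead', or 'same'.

Under TOROIDAL boundary, generation 3:
#..#...
....#..
.....#.
.......
.......
....##.
..##.#.
..##...
Population = 11

Under FIXED-DEAD boundary, generation 3:
####.#.
#..#.#.
.......
.......
.....#.
###.#.#
####...
....#.#
Population = 20

Comparison: toroidal=11, fixed-dead=20 -> fixed-dead

Answer: fixed-dead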